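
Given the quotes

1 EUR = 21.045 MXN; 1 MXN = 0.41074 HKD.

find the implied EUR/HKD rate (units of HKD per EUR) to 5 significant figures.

EUR/HKD = 8.6440

1 EUR × 21.045 = 21.045 MXN
21.045 MXN × 0.41074 = 8.64402 HKD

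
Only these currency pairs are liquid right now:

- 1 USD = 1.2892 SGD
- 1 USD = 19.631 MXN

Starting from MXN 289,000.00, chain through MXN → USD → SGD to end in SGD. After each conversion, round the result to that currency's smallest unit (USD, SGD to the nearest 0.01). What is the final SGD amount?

MXN 289,000.00 ÷ 19.631 = USD 14,721.61
USD 14,721.61 × 1.2892 = SGD 18,979.10

SGD 18,979.10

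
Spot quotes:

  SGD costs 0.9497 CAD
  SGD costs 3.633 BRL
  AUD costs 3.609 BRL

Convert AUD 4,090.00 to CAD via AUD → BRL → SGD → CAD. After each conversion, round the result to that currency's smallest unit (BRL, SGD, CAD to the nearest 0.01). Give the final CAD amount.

AUD 4,090.00 × 3.609 = BRL 14,760.81
BRL 14,760.81 ÷ 3.633 = SGD 4,062.98
SGD 4,062.98 × 0.9497 = CAD 3,858.61

CAD 3,858.61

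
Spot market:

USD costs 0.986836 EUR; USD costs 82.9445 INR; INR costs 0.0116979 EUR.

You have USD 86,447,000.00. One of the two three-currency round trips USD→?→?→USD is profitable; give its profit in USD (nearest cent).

Profit: USD 1,475,375.36

Profitable loop is USD → EUR → INR → USD:
USD 86,447,000.00 × 0.986836 = EUR 85,309,011.69
EUR 85,309,011.69 ÷ 0.0116979 = INR 7,292,677,462.79
INR 7,292,677,462.79 ÷ 82.9445 = USD 87,922,375.36
Profit = USD 87,922,375.36 − USD 86,447,000.00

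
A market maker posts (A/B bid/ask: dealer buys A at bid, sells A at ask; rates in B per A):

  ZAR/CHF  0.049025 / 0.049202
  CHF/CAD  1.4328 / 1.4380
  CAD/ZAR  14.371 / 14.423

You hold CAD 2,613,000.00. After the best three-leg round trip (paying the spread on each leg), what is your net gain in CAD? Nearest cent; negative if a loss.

Best loop CAD → ZAR → CHF → CAD:
CAD 2,613,000.00 × 14.371 (sell CAD at bid) = ZAR 37,551,423.00
ZAR 37,551,423.00 × 0.049025 (sell ZAR at bid) = CHF 1,840,958.51
CHF 1,840,958.51 × 1.4328 (sell CHF at bid) = CAD 2,637,725.36

Net profit: CAD 24,725.36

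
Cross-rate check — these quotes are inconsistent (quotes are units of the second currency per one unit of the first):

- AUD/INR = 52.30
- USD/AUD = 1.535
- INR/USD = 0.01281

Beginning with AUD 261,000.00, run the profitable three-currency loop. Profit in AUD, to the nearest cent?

Profitable loop is AUD → INR → USD → AUD:
AUD 261,000.00 × 52.30 = INR 13,650,300.00
INR 13,650,300.00 × 0.01281 = USD 174,860.34
USD 174,860.34 × 1.535 = AUD 268,410.63
Profit = AUD 268,410.63 − AUD 261,000.00

Profit: AUD 7,410.63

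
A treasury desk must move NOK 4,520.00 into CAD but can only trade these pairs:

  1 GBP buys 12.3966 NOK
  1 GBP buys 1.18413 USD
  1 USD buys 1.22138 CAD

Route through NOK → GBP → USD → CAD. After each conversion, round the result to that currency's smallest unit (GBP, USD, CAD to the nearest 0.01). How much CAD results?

CAD 527.34

NOK 4,520.00 ÷ 12.3966 = GBP 364.62
GBP 364.62 × 1.18413 = USD 431.76
USD 431.76 × 1.22138 = CAD 527.34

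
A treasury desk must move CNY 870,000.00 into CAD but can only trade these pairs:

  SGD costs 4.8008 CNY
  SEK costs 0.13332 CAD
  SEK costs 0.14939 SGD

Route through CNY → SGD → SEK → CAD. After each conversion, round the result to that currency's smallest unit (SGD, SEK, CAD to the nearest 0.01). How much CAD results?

CAD 161,725.84

CNY 870,000.00 ÷ 4.8008 = SGD 181,219.80
SGD 181,219.80 ÷ 0.14939 = SEK 1,213,065.13
SEK 1,213,065.13 × 0.13332 = CAD 161,725.84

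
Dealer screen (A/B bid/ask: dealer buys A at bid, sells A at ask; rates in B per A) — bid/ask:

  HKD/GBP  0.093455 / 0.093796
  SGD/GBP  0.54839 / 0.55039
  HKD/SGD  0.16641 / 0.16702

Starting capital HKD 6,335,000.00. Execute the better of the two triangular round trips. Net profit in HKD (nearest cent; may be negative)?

Net profit: HKD 105,360.05

Best loop HKD → GBP → SGD → HKD:
HKD 6,335,000.00 × 0.093455 (sell HKD at bid) = GBP 592,037.42
GBP 592,037.42 ÷ 0.55039 (buy SGD at ask) = SGD 1,075,668.93
SGD 1,075,668.93 ÷ 0.16702 (buy HKD at ask) = HKD 6,440,360.05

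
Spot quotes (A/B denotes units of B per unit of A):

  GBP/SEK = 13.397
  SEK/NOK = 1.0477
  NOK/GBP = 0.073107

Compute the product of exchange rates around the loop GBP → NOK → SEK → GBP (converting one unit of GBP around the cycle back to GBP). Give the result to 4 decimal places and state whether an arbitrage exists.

0.9745 (arbitrage exists)

Around GBP → NOK → SEK → GBP: 1 ÷ 0.073107 ÷ 1.0477 ÷ 13.397 = 0.974533
Product < 1; profitable direction is GBP → SEK → NOK → GBP.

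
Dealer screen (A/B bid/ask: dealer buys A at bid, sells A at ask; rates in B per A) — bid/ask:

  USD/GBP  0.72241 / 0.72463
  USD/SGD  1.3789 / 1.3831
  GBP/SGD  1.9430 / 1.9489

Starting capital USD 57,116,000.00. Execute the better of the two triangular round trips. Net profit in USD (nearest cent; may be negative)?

Net profit: USD 848,321.06

Best loop USD → GBP → SGD → USD:
USD 57,116,000.00 × 0.72241 (sell USD at bid) = GBP 41,261,169.56
GBP 41,261,169.56 × 1.9430 (sell GBP at bid) = SGD 80,170,452.46
SGD 80,170,452.46 ÷ 1.3831 (buy USD at ask) = USD 57,964,321.06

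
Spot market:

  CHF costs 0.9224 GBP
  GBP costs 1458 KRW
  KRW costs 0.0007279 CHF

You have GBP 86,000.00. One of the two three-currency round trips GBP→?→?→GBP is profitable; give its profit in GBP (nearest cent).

Profitable loop is GBP → CHF → KRW → GBP:
GBP 86,000.00 ÷ 0.9224 = CHF 93,235.04
CHF 93,235.04 ÷ 0.0007279 = KRW 128,087,703
KRW 128,087,703 ÷ 1458 = GBP 87,851.65
Profit = GBP 87,851.65 − GBP 86,000.00

Profit: GBP 1,851.65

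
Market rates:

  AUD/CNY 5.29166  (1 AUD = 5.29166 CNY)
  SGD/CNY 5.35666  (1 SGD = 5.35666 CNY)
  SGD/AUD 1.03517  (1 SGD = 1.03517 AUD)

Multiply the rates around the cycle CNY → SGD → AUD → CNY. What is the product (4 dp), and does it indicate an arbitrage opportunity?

1.0226 (arbitrage exists)

Around CNY → SGD → AUD → CNY: 1 ÷ 5.35666 × 1.03517 × 5.29166 = 1.022609
Product > 1; profitable direction is CNY → SGD → AUD → CNY.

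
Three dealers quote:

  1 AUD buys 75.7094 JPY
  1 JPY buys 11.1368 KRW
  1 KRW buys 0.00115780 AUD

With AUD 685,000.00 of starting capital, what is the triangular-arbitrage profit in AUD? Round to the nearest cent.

Profitable loop is AUD → KRW → JPY → AUD:
AUD 685,000.00 ÷ 0.00115780 = KRW 591,639,316
KRW 591,639,316 ÷ 11.1368 = JPY 53,124,714
JPY 53,124,714 ÷ 75.7094 = AUD 701,692.45
Profit = AUD 701,692.45 − AUD 685,000.00

Profit: AUD 16,692.45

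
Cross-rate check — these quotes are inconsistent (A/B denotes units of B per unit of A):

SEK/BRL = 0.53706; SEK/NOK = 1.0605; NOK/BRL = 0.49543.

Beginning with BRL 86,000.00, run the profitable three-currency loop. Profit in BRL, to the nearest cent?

Profit: BRL 1,907.98

Profitable loop is BRL → NOK → SEK → BRL:
BRL 86,000.00 ÷ 0.49543 = NOK 173,586.58
NOK 173,586.58 ÷ 1.0605 = SEK 163,683.72
SEK 163,683.72 × 0.53706 = BRL 87,907.98
Profit = BRL 87,907.98 − BRL 86,000.00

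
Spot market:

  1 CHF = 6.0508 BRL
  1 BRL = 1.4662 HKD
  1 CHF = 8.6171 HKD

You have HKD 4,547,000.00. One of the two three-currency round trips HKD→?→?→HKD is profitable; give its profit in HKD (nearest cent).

Profit: HKD 134,336.23

Profitable loop is HKD → CHF → BRL → HKD:
HKD 4,547,000.00 ÷ 8.6171 = CHF 527,671.72
CHF 527,671.72 × 6.0508 = BRL 3,192,836.06
BRL 3,192,836.06 × 1.4662 = HKD 4,681,336.23
Profit = HKD 4,681,336.23 − HKD 4,547,000.00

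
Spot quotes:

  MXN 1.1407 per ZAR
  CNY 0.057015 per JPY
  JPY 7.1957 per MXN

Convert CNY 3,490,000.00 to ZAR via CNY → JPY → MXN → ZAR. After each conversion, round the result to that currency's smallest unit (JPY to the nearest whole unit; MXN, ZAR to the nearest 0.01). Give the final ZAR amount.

ZAR 7,457,475.06

CNY 3,490,000.00 ÷ 0.057015 = JPY 61,211,962
JPY 61,211,962 ÷ 7.1957 = MXN 8,506,741.80
MXN 8,506,741.80 ÷ 1.1407 = ZAR 7,457,475.06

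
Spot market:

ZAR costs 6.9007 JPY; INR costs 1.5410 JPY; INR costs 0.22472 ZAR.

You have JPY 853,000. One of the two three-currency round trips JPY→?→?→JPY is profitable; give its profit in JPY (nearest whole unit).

Profitable loop is JPY → INR → ZAR → JPY:
JPY 853,000 ÷ 1.5410 = INR 553,536.66
INR 553,536.66 × 0.22472 = ZAR 124,390.76
ZAR 124,390.76 × 6.9007 = JPY 858,383
Profit = JPY 858,383 − JPY 853,000

Profit: JPY 5,383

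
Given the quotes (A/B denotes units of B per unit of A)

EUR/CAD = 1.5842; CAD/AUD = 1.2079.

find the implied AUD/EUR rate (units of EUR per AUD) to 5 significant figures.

AUD/EUR = 0.52259

1 AUD ÷ 1.2079 = 0.827883 CAD
0.827883 CAD ÷ 1.5842 = 0.522587 EUR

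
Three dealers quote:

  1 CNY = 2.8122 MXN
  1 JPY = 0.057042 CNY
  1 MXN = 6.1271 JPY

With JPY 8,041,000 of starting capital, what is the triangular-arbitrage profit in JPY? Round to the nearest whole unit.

Profitable loop is JPY → MXN → CNY → JPY:
JPY 8,041,000 ÷ 6.1271 = MXN 1,312,366.37
MXN 1,312,366.37 ÷ 2.8122 = CNY 466,668.93
CNY 466,668.93 ÷ 0.057042 = JPY 8,181,146
Profit = JPY 8,181,146 − JPY 8,041,000

Profit: JPY 140,146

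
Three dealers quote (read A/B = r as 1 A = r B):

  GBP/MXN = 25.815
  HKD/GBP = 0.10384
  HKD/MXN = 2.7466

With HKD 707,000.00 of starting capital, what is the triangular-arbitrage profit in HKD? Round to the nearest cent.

Profit: HKD 17,399.30

Profitable loop is HKD → MXN → GBP → HKD:
HKD 707,000.00 × 2.7466 = MXN 1,941,846.20
MXN 1,941,846.20 ÷ 25.815 = GBP 75,221.62
GBP 75,221.62 ÷ 0.10384 = HKD 724,399.30
Profit = HKD 724,399.30 − HKD 707,000.00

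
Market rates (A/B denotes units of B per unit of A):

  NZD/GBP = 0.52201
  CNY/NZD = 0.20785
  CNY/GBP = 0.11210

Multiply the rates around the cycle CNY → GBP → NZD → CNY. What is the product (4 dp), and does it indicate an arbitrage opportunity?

1.0332 (arbitrage exists)

Around CNY → GBP → NZD → CNY: 1 × 0.11210 ÷ 0.52201 ÷ 0.20785 = 1.033182
Product > 1; profitable direction is CNY → GBP → NZD → CNY.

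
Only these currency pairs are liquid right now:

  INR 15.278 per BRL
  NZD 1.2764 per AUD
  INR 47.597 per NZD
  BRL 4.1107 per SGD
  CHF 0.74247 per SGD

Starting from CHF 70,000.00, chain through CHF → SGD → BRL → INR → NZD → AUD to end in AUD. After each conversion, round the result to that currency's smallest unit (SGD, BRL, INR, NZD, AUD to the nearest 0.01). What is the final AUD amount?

AUD 97,461.93

CHF 70,000.00 ÷ 0.74247 = SGD 94,279.90
SGD 94,279.90 × 4.1107 = BRL 387,556.38
BRL 387,556.38 × 15.278 = INR 5,921,086.37
INR 5,921,086.37 ÷ 47.597 = NZD 124,400.41
NZD 124,400.41 ÷ 1.2764 = AUD 97,461.93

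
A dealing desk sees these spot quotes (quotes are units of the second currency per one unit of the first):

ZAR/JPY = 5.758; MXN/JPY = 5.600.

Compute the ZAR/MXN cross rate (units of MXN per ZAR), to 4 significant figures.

ZAR/MXN = 1.028

1 ZAR × 5.758 = 5.758 JPY
5.758 JPY ÷ 5.600 = 1.02821 MXN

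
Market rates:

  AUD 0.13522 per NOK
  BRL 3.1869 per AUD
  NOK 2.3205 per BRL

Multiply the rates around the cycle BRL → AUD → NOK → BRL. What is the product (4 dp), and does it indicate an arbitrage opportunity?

Around BRL → AUD → NOK → BRL: 1 ÷ 3.1869 ÷ 0.13522 ÷ 2.3205 = 1.000021
Product ≈ 1 (deviation 0.002%, within rounding noise).

1.0000 (no arbitrage)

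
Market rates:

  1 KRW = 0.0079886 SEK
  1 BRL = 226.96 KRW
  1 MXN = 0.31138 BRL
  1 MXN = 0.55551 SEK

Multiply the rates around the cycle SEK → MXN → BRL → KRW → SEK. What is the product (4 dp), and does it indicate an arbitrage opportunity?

1.0163 (arbitrage exists)

Around SEK → MXN → BRL → KRW → SEK: 1 ÷ 0.55551 × 0.31138 × 226.96 × 0.0079886 = 1.016293
Product > 1; profitable direction is SEK → MXN → BRL → KRW → SEK.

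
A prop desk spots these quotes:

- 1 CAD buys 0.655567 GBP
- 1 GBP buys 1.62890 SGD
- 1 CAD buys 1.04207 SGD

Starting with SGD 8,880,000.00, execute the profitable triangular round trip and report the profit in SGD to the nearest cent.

Profit: SGD 219,710.58

Profitable loop is SGD → CAD → GBP → SGD:
SGD 8,880,000.00 ÷ 1.04207 = CAD 8,521,500.48
CAD 8,521,500.48 × 0.655567 = GBP 5,586,414.50
GBP 5,586,414.50 × 1.62890 = SGD 9,099,710.58
Profit = SGD 9,099,710.58 − SGD 8,880,000.00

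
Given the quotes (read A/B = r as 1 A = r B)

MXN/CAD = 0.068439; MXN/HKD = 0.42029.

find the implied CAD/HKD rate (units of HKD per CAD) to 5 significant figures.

1 CAD ÷ 0.068439 = 14.6116 MXN
14.6116 MXN × 0.42029 = 6.14109 HKD

CAD/HKD = 6.1411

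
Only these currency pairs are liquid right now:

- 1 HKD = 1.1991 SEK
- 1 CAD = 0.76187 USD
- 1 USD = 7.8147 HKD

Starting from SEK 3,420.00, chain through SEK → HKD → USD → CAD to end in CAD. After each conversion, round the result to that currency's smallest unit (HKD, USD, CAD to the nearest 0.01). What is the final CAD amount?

SEK 3,420.00 ÷ 1.1991 = HKD 2,852.14
HKD 2,852.14 ÷ 7.8147 = USD 364.97
USD 364.97 ÷ 0.76187 = CAD 479.04

CAD 479.04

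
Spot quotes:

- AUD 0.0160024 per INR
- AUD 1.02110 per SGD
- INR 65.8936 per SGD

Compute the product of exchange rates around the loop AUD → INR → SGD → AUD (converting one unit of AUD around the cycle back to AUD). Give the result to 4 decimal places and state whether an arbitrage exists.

0.9684 (arbitrage exists)

Around AUD → INR → SGD → AUD: 1 ÷ 0.0160024 ÷ 65.8936 × 1.02110 = 0.968367
Product < 1; profitable direction is AUD → SGD → INR → AUD.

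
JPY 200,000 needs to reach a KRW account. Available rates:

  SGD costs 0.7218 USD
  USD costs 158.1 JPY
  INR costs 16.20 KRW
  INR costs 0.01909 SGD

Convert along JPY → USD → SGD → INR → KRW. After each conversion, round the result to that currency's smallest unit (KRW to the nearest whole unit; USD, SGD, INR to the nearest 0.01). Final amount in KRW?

KRW 1,487,269

JPY 200,000 ÷ 158.1 = USD 1,265.02
USD 1,265.02 ÷ 0.7218 = SGD 1,752.59
SGD 1,752.59 ÷ 0.01909 = INR 91,806.71
INR 91,806.71 × 16.20 = KRW 1,487,269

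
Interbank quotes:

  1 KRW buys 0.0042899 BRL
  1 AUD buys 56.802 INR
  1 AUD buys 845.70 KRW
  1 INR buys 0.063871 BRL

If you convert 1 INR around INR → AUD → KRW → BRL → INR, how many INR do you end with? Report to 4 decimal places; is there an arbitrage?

1.0000 (no arbitrage)

Around INR → AUD → KRW → BRL → INR: 1 ÷ 56.802 × 845.70 × 0.0042899 ÷ 0.063871 = 0.999991
Product ≈ 1 (deviation 0.001%, within rounding noise).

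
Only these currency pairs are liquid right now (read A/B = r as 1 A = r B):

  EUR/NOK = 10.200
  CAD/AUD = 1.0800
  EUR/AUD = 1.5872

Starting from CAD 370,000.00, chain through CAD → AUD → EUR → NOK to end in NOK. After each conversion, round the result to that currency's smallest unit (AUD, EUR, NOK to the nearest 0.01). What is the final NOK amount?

CAD 370,000.00 × 1.0800 = AUD 399,600.00
AUD 399,600.00 ÷ 1.5872 = EUR 251,764.11
EUR 251,764.11 × 10.200 = NOK 2,567,993.92

NOK 2,567,993.92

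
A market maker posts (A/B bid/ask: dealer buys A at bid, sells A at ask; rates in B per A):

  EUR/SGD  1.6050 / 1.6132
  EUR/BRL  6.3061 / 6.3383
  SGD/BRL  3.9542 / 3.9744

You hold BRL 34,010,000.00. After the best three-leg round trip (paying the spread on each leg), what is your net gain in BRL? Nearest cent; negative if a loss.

Best loop BRL → EUR → SGD → BRL:
BRL 34,010,000.00 ÷ 6.3383 (buy EUR at ask) = EUR 5,365,792.09
EUR 5,365,792.09 × 1.6050 (sell EUR at bid) = SGD 8,612,096.30
SGD 8,612,096.30 × 3.9542 (sell SGD at bid) = BRL 34,053,951.20

Net profit: BRL 43,951.20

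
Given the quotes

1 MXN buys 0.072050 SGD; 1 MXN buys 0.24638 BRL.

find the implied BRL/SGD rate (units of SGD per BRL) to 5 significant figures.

1 BRL ÷ 0.24638 = 4.05877 MXN
4.05877 MXN × 0.072050 = 0.292434 SGD

BRL/SGD = 0.29243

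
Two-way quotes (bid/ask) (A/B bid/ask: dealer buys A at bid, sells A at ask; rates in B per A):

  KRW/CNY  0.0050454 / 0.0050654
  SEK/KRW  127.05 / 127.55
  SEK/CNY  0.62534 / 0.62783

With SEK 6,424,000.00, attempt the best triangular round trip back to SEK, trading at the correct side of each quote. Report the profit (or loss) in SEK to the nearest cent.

Best loop SEK → KRW → CNY → SEK:
SEK 6,424,000.00 × 127.05 (sell SEK at bid) = KRW 816,169,200
KRW 816,169,200 × 0.0050454 (sell KRW at bid) = CNY 4,117,900.08
CNY 4,117,900.08 ÷ 0.62783 (buy SEK at ask) = SEK 6,558,941.24

Net profit: SEK 134,941.24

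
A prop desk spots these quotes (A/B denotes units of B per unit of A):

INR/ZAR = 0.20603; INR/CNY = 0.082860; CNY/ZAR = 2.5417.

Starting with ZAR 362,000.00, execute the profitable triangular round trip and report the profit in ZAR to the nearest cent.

Profit: ZAR 8,038.85

Profitable loop is ZAR → INR → CNY → ZAR:
ZAR 362,000.00 ÷ 0.20603 = INR 1,757,025.68
INR 1,757,025.68 × 0.082860 = CNY 145,587.15
CNY 145,587.15 × 2.5417 = ZAR 370,038.85
Profit = ZAR 370,038.85 − ZAR 362,000.00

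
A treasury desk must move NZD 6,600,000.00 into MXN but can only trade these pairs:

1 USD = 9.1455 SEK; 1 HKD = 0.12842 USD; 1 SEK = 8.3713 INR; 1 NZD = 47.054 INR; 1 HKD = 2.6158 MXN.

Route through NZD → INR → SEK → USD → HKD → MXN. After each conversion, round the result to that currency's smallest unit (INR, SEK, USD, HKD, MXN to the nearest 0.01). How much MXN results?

NZD 6,600,000.00 × 47.054 = INR 310,556,400.00
INR 310,556,400.00 ÷ 8.3713 = SEK 37,097,750.65
SEK 37,097,750.65 ÷ 9.1455 = USD 4,056,393.93
USD 4,056,393.93 ÷ 0.12842 = HKD 31,586,932.95
HKD 31,586,932.95 × 2.6158 = MXN 82,625,099.21

MXN 82,625,099.21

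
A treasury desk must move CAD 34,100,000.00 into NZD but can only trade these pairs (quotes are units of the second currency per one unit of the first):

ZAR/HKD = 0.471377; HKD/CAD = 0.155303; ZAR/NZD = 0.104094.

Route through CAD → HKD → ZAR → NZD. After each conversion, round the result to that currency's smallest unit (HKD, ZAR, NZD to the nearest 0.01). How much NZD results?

CAD 34,100,000.00 ÷ 0.155303 = HKD 219,570,774.55
HKD 219,570,774.55 ÷ 0.471377 = ZAR 465,807,144.92
ZAR 465,807,144.92 × 0.104094 = NZD 48,487,728.94

NZD 48,487,728.94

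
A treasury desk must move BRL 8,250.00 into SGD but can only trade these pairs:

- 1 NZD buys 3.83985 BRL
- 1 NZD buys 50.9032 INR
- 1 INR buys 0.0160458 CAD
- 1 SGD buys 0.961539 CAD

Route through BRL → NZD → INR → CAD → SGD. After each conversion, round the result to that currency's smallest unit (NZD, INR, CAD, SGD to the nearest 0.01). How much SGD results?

SGD 1,825.06

BRL 8,250.00 ÷ 3.83985 = NZD 2,148.52
NZD 2,148.52 × 50.9032 = INR 109,366.54
INR 109,366.54 × 0.0160458 = CAD 1,754.87
CAD 1,754.87 ÷ 0.961539 = SGD 1,825.06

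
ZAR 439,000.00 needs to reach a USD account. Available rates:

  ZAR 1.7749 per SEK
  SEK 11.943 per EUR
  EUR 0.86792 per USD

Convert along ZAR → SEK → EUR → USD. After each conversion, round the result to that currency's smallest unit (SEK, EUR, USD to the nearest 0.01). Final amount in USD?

USD 23,861.48

ZAR 439,000.00 ÷ 1.7749 = SEK 247,337.88
SEK 247,337.88 ÷ 11.943 = EUR 20,709.86
EUR 20,709.86 ÷ 0.86792 = USD 23,861.48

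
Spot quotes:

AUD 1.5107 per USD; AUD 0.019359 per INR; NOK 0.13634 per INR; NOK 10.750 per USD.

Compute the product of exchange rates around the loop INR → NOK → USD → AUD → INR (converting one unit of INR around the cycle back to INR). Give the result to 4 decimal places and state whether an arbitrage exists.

Around INR → NOK → USD → AUD → INR: 1 × 0.13634 ÷ 10.750 × 1.5107 ÷ 0.019359 = 0.989715
Product < 1; profitable direction is INR → AUD → USD → NOK → INR.

0.9897 (arbitrage exists)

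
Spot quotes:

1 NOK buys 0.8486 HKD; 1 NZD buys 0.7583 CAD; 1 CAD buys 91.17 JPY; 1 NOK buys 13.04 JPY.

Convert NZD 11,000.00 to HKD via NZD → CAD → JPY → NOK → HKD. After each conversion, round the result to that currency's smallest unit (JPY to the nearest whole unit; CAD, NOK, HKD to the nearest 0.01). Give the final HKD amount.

HKD 49,489.26

NZD 11,000.00 × 0.7583 = CAD 8,341.30
CAD 8,341.30 × 91.17 = JPY 760,476
JPY 760,476 ÷ 13.04 = NOK 58,318.71
NOK 58,318.71 × 0.8486 = HKD 49,489.26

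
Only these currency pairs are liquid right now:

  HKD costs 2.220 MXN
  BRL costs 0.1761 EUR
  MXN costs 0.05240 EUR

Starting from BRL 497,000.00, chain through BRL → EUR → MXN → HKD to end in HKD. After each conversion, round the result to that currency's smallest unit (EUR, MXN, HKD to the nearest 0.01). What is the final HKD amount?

HKD 752,370.02

BRL 497,000.00 × 0.1761 = EUR 87,521.70
EUR 87,521.70 ÷ 0.05240 = MXN 1,670,261.45
MXN 1,670,261.45 ÷ 2.220 = HKD 752,370.02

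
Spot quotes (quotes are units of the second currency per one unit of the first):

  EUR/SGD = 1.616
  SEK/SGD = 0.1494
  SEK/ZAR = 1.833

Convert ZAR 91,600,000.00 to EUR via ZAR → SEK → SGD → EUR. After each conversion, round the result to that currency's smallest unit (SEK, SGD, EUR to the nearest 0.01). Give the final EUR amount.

EUR 4,620,002.91

ZAR 91,600,000.00 ÷ 1.833 = SEK 49,972,722.31
SEK 49,972,722.31 × 0.1494 = SGD 7,465,924.71
SGD 7,465,924.71 ÷ 1.616 = EUR 4,620,002.91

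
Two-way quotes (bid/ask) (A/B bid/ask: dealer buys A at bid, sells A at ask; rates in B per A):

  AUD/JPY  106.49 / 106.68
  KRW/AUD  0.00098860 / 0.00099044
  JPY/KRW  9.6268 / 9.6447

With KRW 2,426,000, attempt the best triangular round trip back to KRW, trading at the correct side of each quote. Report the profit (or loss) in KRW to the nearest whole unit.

Net profit: KRW 32,681

Best loop KRW → AUD → JPY → KRW:
KRW 2,426,000 × 0.00098860 (sell KRW at bid) = AUD 2,398.34
AUD 2,398.34 × 106.49 (sell AUD at bid) = JPY 255,400
JPY 255,400 × 9.6268 (sell JPY at bid) = KRW 2,458,681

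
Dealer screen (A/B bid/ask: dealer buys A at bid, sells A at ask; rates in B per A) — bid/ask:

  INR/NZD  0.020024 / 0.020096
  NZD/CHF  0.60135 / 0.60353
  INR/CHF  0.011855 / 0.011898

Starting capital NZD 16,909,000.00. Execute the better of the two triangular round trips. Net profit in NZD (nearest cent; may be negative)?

Best loop NZD → CHF → INR → NZD:
NZD 16,909,000.00 × 0.60135 (sell NZD at bid) = CHF 10,168,227.15
CHF 10,168,227.15 ÷ 0.011898 (buy INR at ask) = INR 854,616,502.77
INR 854,616,502.77 × 0.020024 (sell INR at bid) = NZD 17,112,840.85

Net profit: NZD 203,840.85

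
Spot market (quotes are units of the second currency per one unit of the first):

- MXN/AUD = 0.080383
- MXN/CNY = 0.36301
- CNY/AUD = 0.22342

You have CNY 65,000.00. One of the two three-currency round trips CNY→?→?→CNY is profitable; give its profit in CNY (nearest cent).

Profitable loop is CNY → AUD → MXN → CNY:
CNY 65,000.00 × 0.22342 = AUD 14,522.30
AUD 14,522.30 ÷ 0.080383 = MXN 180,663.82
MXN 180,663.82 × 0.36301 = CNY 65,582.77
Profit = CNY 65,582.77 − CNY 65,000.00

Profit: CNY 582.77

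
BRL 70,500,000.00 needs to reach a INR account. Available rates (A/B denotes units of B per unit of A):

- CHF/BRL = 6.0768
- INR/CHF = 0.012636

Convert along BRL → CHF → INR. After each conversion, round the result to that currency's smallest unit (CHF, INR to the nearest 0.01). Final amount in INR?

INR 918,130,800.09

BRL 70,500,000.00 ÷ 6.0768 = CHF 11,601,500.79
CHF 11,601,500.79 ÷ 0.012636 = INR 918,130,800.09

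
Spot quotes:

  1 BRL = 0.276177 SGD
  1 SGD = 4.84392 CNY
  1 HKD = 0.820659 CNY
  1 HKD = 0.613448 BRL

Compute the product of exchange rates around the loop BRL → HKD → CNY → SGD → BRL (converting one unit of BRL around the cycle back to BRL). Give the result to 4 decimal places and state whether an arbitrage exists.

1.0000 (no arbitrage)

Around BRL → HKD → CNY → SGD → BRL: 1 ÷ 0.613448 × 0.820659 ÷ 4.84392 ÷ 0.276177 = 1.000001
Product ≈ 1 (deviation 0.000%, within rounding noise).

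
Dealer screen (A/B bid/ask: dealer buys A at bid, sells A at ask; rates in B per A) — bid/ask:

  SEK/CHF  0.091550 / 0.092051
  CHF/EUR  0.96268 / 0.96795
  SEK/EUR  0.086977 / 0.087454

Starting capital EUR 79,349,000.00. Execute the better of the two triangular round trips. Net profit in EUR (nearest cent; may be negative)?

Best loop EUR → SEK → CHF → EUR:
EUR 79,349,000.00 ÷ 0.087454 (buy SEK at ask) = SEK 907,322,706.79
SEK 907,322,706.79 × 0.091550 (sell SEK at bid) = CHF 83,065,393.81
CHF 83,065,393.81 × 0.96268 (sell CHF at bid) = EUR 79,965,393.31

Net profit: EUR 616,393.31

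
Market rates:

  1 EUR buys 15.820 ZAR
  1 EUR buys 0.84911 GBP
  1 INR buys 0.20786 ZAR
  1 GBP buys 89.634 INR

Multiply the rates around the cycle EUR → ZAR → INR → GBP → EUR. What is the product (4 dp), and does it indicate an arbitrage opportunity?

Around EUR → ZAR → INR → GBP → EUR: 1 × 15.820 ÷ 0.20786 ÷ 89.634 ÷ 0.84911 = 0.999997
Product ≈ 1 (deviation 0.000%, within rounding noise).

1.0000 (no arbitrage)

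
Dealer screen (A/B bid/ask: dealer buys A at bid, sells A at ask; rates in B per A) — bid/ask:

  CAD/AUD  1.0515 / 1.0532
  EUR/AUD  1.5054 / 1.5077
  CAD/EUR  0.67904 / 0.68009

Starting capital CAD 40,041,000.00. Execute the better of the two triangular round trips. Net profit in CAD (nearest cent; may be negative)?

Net profit: CAD 1,020,316.39

Best loop CAD → AUD → EUR → CAD:
CAD 40,041,000.00 × 1.0515 (sell CAD at bid) = AUD 42,103,111.50
AUD 42,103,111.50 ÷ 1.5077 (buy EUR at ask) = EUR 27,925,390.66
EUR 27,925,390.66 ÷ 0.68009 (buy CAD at ask) = CAD 41,061,316.39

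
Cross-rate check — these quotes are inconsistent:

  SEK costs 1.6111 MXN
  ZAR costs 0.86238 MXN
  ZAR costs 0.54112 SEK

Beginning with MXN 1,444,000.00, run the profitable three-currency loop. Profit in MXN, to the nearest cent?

Profit: MXN 15,770.56

Profitable loop is MXN → ZAR → SEK → MXN:
MXN 1,444,000.00 ÷ 0.86238 = ZAR 1,674,435.86
ZAR 1,674,435.86 × 0.54112 = SEK 906,070.73
SEK 906,070.73 × 1.6111 = MXN 1,459,770.56
Profit = MXN 1,459,770.56 − MXN 1,444,000.00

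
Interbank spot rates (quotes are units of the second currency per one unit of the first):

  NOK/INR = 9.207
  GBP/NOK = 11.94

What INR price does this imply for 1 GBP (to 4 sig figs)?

1 GBP × 11.94 = 11.94 NOK
11.94 NOK × 9.207 = 109.932 INR

GBP/INR = 109.9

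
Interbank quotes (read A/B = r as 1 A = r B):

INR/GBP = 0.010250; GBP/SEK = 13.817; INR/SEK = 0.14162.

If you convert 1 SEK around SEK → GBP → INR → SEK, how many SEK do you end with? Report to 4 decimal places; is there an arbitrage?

1.0000 (no arbitrage)

Around SEK → GBP → INR → SEK: 1 ÷ 13.817 ÷ 0.010250 × 0.14162 = 0.999970
Product ≈ 1 (deviation 0.003%, within rounding noise).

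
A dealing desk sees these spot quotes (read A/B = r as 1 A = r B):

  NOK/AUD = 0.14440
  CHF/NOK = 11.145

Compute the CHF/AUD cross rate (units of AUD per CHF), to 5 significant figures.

CHF/AUD = 1.6093

1 CHF × 11.145 = 11.145 NOK
11.145 NOK × 0.14440 = 1.60934 AUD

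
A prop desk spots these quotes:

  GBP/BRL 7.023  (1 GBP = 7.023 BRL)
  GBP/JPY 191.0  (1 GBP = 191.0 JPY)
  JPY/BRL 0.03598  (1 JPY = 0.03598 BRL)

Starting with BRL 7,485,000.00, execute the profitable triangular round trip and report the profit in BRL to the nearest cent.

Profit: BRL 164,269.23

Profitable loop is BRL → JPY → GBP → BRL:
BRL 7,485,000.00 ÷ 0.03598 = JPY 208,032,240
JPY 208,032,240 ÷ 191.0 = GBP 1,089,174.03
GBP 1,089,174.03 × 7.023 = BRL 7,649,269.23
Profit = BRL 7,649,269.23 − BRL 7,485,000.00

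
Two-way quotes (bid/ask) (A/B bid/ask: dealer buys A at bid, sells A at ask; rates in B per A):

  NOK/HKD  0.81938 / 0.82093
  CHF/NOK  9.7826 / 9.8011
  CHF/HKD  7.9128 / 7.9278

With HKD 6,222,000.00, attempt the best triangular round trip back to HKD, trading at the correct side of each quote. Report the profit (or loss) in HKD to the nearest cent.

Best loop HKD → CHF → NOK → HKD:
HKD 6,222,000.00 ÷ 7.9278 (buy CHF at ask) = CHF 784,833.12
CHF 784,833.12 × 9.7826 (sell CHF at bid) = NOK 7,677,708.47
NOK 7,677,708.47 × 0.81938 (sell NOK at bid) = HKD 6,290,960.77

Net profit: HKD 68,960.77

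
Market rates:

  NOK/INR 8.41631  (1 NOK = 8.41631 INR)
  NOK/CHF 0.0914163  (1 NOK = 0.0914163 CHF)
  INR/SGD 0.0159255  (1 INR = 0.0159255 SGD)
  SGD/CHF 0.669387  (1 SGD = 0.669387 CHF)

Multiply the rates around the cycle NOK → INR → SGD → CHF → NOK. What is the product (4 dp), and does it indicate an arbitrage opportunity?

0.9815 (arbitrage exists)

Around NOK → INR → SGD → CHF → NOK: 1 × 8.41631 × 0.0159255 × 0.669387 ÷ 0.0914163 = 0.981451
Product < 1; profitable direction is NOK → CHF → SGD → INR → NOK.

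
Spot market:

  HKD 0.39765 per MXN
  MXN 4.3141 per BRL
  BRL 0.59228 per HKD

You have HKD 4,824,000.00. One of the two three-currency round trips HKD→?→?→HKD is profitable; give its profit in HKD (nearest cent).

Profitable loop is HKD → BRL → MXN → HKD:
HKD 4,824,000.00 × 0.59228 = BRL 2,857,158.72
BRL 2,857,158.72 × 4.3141 = MXN 12,326,068.43
MXN 12,326,068.43 × 0.39765 = HKD 4,901,461.11
Profit = HKD 4,901,461.11 − HKD 4,824,000.00

Profit: HKD 77,461.11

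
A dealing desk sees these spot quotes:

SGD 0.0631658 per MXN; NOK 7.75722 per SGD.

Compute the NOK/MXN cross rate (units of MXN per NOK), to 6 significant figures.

1 NOK ÷ 7.75722 = 0.128912 SGD
0.128912 SGD ÷ 0.0631658 = 2.04085 MXN

NOK/MXN = 2.04085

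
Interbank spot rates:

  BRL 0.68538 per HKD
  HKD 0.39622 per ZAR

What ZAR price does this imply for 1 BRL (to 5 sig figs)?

BRL/ZAR = 3.6824

1 BRL ÷ 0.68538 = 1.45904 HKD
1.45904 HKD ÷ 0.39622 = 3.68241 ZAR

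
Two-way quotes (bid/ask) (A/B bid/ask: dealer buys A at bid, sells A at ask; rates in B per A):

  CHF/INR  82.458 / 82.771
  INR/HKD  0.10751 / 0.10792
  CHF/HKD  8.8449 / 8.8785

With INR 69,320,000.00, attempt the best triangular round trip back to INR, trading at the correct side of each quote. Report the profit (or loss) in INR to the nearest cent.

Best loop INR → HKD → CHF → INR:
INR 69,320,000.00 × 0.10751 (sell INR at bid) = HKD 7,452,593.20
HKD 7,452,593.20 ÷ 8.8785 (buy CHF at ask) = CHF 839,397.78
CHF 839,397.78 × 82.458 (sell CHF at bid) = INR 69,215,062.24

Net result: INR -104,937.76 (no profitable arbitrage after spreads)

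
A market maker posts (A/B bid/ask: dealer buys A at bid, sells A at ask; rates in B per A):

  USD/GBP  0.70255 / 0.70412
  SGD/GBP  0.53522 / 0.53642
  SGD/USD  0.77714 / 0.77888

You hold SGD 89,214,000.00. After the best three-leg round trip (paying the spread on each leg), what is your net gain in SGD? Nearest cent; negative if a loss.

Best loop SGD → USD → GBP → SGD:
SGD 89,214,000.00 × 0.77714 (sell SGD at bid) = USD 69,331,767.96
USD 69,331,767.96 × 0.70255 (sell USD at bid) = GBP 48,709,033.58
GBP 48,709,033.58 ÷ 0.53642 (buy SGD at ask) = SGD 90,803,910.33

Net profit: SGD 1,589,910.33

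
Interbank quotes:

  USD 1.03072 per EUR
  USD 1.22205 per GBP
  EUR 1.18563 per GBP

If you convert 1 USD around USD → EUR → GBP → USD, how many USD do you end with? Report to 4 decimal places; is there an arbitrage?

1.0000 (no arbitrage)

Around USD → EUR → GBP → USD: 1 ÷ 1.03072 ÷ 1.18563 × 1.22205 = 0.999998
Product ≈ 1 (deviation 0.000%, within rounding noise).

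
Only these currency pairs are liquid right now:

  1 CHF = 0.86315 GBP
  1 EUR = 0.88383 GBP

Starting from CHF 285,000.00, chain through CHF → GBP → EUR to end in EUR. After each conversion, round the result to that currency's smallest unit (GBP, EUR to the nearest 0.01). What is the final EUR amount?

CHF 285,000.00 × 0.86315 = GBP 245,997.75
GBP 245,997.75 ÷ 0.88383 = EUR 278,331.52

EUR 278,331.52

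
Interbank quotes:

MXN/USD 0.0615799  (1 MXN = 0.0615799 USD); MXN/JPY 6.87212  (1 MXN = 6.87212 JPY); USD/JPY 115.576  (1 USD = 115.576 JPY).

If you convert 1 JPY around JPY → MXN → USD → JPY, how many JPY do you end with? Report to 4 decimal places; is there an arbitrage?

1.0357 (arbitrage exists)

Around JPY → MXN → USD → JPY: 1 ÷ 6.87212 × 0.0615799 × 115.576 = 1.035657
Product > 1; profitable direction is JPY → MXN → USD → JPY.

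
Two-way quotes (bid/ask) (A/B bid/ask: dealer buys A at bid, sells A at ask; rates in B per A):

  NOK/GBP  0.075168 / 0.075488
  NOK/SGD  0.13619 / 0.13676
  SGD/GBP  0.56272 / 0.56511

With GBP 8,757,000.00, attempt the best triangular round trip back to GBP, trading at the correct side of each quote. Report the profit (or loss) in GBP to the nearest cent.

Net profit: GBP 133,271.03

Best loop GBP → NOK → SGD → GBP:
GBP 8,757,000.00 ÷ 0.075488 (buy NOK at ask) = NOK 116,005,192.88
NOK 116,005,192.88 × 0.13619 (sell NOK at bid) = SGD 15,798,747.22
SGD 15,798,747.22 × 0.56272 (sell SGD at bid) = GBP 8,890,271.03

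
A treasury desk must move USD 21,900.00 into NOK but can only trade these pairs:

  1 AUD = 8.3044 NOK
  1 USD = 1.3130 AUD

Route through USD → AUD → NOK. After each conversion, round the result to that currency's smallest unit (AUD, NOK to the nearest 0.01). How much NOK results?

USD 21,900.00 × 1.3130 = AUD 28,754.70
AUD 28,754.70 × 8.3044 = NOK 238,790.53

NOK 238,790.53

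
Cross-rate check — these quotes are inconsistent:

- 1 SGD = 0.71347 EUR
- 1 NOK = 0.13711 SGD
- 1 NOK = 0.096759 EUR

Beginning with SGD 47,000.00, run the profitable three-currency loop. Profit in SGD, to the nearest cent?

Profitable loop is SGD → EUR → NOK → SGD:
SGD 47,000.00 × 0.71347 = EUR 33,533.09
EUR 33,533.09 ÷ 0.096759 = NOK 346,563.01
NOK 346,563.01 × 0.13711 = SGD 47,517.25
Profit = SGD 47,517.25 − SGD 47,000.00

Profit: SGD 517.25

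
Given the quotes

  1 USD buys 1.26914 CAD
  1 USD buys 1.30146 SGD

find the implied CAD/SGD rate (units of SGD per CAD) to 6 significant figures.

CAD/SGD = 1.02547

1 CAD ÷ 1.26914 = 0.787935 USD
0.787935 USD × 1.30146 = 1.02547 SGD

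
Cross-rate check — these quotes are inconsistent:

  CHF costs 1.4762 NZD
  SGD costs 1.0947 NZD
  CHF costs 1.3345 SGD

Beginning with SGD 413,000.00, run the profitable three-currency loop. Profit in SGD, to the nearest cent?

Profitable loop is SGD → CHF → NZD → SGD:
SGD 413,000.00 ÷ 1.3345 = CHF 309,479.21
CHF 309,479.21 × 1.4762 = NZD 456,853.20
NZD 456,853.20 ÷ 1.0947 = SGD 417,331.87
Profit = SGD 417,331.87 − SGD 413,000.00

Profit: SGD 4,331.87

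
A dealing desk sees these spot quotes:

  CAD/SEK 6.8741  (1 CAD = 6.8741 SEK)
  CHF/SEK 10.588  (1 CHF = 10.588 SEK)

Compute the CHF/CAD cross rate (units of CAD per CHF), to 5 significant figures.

CHF/CAD = 1.5403

1 CHF × 10.588 = 10.588 SEK
10.588 SEK ÷ 6.8741 = 1.54027 CAD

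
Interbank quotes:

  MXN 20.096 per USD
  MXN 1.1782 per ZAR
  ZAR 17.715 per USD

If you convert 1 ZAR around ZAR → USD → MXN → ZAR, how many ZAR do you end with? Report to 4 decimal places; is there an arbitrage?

Around ZAR → USD → MXN → ZAR: 1 ÷ 17.715 × 20.096 ÷ 1.1782 = 0.962830
Product < 1; profitable direction is ZAR → MXN → USD → ZAR.

0.9628 (arbitrage exists)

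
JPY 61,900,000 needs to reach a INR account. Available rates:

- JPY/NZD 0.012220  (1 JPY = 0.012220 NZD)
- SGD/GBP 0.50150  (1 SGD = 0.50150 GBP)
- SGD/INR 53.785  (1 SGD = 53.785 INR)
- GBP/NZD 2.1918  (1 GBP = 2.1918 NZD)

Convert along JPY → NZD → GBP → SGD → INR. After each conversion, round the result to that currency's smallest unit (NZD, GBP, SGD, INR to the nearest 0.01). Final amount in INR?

JPY 61,900,000 × 0.012220 = NZD 756,418.00
NZD 756,418.00 ÷ 2.1918 = GBP 345,112.69
GBP 345,112.69 ÷ 0.50150 = SGD 688,160.90
SGD 688,160.90 × 53.785 = INR 37,012,734.01

INR 37,012,734.01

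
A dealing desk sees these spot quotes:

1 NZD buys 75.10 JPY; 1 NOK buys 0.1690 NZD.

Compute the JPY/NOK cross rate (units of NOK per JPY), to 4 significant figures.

1 JPY ÷ 75.10 = 0.0133156 NZD
0.0133156 NZD ÷ 0.1690 = 0.0787904 NOK

JPY/NOK = 0.07879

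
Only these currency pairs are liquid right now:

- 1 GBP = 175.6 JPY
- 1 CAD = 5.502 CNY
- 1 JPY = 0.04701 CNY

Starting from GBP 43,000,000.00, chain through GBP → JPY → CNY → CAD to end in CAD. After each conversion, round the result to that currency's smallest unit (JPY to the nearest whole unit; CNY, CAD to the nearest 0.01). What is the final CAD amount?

CAD 64,515,286.80

GBP 43,000,000.00 × 175.6 = JPY 7,550,800,000
JPY 7,550,800,000 × 0.04701 = CNY 354,963,108.00
CNY 354,963,108.00 ÷ 5.502 = CAD 64,515,286.80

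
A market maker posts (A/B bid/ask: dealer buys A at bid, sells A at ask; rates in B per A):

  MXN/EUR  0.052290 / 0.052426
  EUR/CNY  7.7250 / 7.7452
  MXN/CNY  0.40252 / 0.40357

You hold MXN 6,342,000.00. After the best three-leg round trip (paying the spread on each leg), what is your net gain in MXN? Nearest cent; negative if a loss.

Best loop MXN → EUR → CNY → MXN:
MXN 6,342,000.00 × 0.052290 (sell MXN at bid) = EUR 331,623.18
EUR 331,623.18 × 7.7250 (sell EUR at bid) = CNY 2,561,789.07
CNY 2,561,789.07 ÷ 0.40357 (buy MXN at ask) = MXN 6,347,818.38

Net profit: MXN 5,818.38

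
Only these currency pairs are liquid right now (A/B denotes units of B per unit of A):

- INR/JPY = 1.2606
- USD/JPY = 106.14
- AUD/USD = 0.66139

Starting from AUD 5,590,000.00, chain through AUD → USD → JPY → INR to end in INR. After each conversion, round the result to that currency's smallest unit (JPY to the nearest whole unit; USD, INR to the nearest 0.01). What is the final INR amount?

INR 311,294,331.27

AUD 5,590,000.00 × 0.66139 = USD 3,697,170.10
USD 3,697,170.10 × 106.14 = JPY 392,417,634
JPY 392,417,634 ÷ 1.2606 = INR 311,294,331.27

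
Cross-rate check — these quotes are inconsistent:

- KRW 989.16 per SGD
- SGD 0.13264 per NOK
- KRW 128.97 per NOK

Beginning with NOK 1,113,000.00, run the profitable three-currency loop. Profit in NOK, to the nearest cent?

Profit: NOK 19,263.54

Profitable loop is NOK → SGD → KRW → NOK:
NOK 1,113,000.00 × 0.13264 = SGD 147,628.32
SGD 147,628.32 × 989.16 = KRW 146,028,029
KRW 146,028,029 ÷ 128.97 = NOK 1,132,263.54
Profit = NOK 1,132,263.54 − NOK 1,113,000.00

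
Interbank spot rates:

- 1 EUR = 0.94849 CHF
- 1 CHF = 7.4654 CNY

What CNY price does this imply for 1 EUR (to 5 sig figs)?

1 EUR × 0.94849 = 0.94849 CHF
0.94849 CHF × 7.4654 = 7.08086 CNY

EUR/CNY = 7.0809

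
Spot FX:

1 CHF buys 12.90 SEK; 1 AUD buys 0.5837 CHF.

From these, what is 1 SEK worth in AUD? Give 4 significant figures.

SEK/AUD = 0.1328

1 SEK ÷ 12.90 = 0.0775194 CHF
0.0775194 CHF ÷ 0.5837 = 0.132807 AUD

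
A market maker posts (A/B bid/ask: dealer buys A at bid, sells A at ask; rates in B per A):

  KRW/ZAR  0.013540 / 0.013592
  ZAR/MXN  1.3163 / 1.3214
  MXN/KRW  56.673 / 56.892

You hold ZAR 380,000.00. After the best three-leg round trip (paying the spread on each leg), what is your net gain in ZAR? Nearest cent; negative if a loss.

Net profit: ZAR 3,825.08

Best loop ZAR → MXN → KRW → ZAR:
ZAR 380,000.00 × 1.3163 (sell ZAR at bid) = MXN 500,194.00
MXN 500,194.00 × 56.673 (sell MXN at bid) = KRW 28,347,495
KRW 28,347,495 × 0.013540 (sell KRW at bid) = ZAR 383,825.08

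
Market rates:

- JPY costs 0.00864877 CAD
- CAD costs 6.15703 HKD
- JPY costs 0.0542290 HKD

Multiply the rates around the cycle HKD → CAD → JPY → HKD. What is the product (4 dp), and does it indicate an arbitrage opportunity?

Around HKD → CAD → JPY → HKD: 1 ÷ 6.15703 ÷ 0.00864877 × 0.0542290 = 1.018371
Product > 1; profitable direction is HKD → CAD → JPY → HKD.

1.0184 (arbitrage exists)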